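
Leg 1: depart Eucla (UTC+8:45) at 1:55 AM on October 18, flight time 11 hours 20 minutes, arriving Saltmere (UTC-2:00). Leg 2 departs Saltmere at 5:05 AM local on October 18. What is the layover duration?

2 hours 35 minutes

Convert departure to UTC: 1:55 AM − 8:45 = 5:10 PM UTC on Oct 17.
Add 11 hours 20 minutes flight time → 4:30 AM UTC (Oct 18).
Saltmere is UTC−2:00, so local arrival = 4:30 AM − 2:00 = 2:30 AM on Oct 18.
Layover = 5:05 AM − 2:30 AM = 2 hours 35 minutes.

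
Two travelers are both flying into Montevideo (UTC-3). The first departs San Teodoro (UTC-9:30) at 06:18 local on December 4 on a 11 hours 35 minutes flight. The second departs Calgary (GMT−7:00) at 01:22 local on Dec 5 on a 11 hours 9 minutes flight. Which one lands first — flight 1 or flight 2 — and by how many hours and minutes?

the first, by 16 hours 8 minutes

Flight 1 in UTC: 06:18 + 9:30 = 15:48 on Dec 4.
+11 hours and 35 minutes → arrive 03:23 UTC on Dec 5.
Flight 2 in UTC: 01:22 + 7:00 = 08:22 on Dec 5.
+11 hours and 9 minutes → arrive 19:31 UTC on Dec 5.
Flight 1 lands earlier by 16 hours 8 minutes.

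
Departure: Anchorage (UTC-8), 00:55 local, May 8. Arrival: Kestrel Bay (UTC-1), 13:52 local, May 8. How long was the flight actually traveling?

5 hours 57 minutes

Kestrel Bay is 7:00 ahead of Anchorage.
Clock-face elapsed time (ignoring zones) is 12 hours 57 minutes.
Actual elapsed = 12 hours 57 minutes − 7:00 = 5 hours 57 minutes.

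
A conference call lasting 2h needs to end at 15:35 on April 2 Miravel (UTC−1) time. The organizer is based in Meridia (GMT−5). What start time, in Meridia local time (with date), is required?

09:35 on Apr 2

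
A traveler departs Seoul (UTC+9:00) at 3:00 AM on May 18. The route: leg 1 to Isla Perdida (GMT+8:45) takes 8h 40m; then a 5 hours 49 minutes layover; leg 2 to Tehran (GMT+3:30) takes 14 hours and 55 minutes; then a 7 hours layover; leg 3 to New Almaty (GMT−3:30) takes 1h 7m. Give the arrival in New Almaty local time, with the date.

Convert departure to UTC: 3:00 AM − 9:00 = 6:00 PM UTC on May 17.
Add 8 hours 40 minutes leg 1 → 2:40 AM UTC (May 18).
Add 5 hours and 49 minutes layover in Isla Perdida → 8:29 AM UTC.
Add 14 hours 55 minutes leg 2 → 11:24 PM UTC.
Add 7 hours layover in Tehran → 6:24 AM UTC (May 19).
Add 1 hour 7 minutes leg 3 → 7:31 AM UTC.
New Almaty is UTC−3:30, so local arrival = 7:31 AM − 3:30 = 4:01 AM on May 19.

4:01 AM on May 19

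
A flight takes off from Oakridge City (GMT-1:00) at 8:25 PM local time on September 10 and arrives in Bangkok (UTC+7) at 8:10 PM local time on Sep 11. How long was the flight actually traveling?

Departure in UTC: 8:25 PM + 1:00 = 9:25 PM on Sep 10.
Arrival in UTC: 8:10 PM − 7:00 = 1:10 PM on Sep 11.
Elapsed = 1:10 PM − 9:25 PM (+1 day) = 15 hours 45 minutes.

15 hours 45 minutes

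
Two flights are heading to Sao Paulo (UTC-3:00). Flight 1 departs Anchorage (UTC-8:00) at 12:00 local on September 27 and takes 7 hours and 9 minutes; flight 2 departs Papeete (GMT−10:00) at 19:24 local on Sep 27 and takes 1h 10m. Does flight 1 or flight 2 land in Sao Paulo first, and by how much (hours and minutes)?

the first, by 3 hours 25 minutes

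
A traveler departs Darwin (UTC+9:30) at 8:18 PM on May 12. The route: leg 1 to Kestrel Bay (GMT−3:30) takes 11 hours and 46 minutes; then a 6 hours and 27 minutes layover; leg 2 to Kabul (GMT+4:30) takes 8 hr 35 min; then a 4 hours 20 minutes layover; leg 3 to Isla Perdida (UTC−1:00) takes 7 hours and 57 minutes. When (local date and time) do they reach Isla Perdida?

12:53 AM on May 14

Convert departure to UTC: 8:18 PM − 9:30 = 10:48 AM UTC on May 12.
Add 11 hours 46 minutes leg 1 → 10:34 PM UTC.
Add 6 hours and 27 minutes layover in Kestrel Bay → 5:01 AM UTC (May 13).
Add 8 hours 35 minutes leg 2 → 1:36 PM UTC.
Add 4 hours 20 minutes layover in Kabul → 5:56 PM UTC.
Add 7 hours 57 minutes leg 3 → 1:53 AM UTC (May 14).
Isla Perdida is UTC−1:00, so local arrival = 1:53 AM − 1:00 = 12:53 AM on May 14.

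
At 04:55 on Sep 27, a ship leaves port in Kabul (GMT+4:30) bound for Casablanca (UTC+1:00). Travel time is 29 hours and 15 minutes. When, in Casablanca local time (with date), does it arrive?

Casablanca is 3:30 behind Kabul.
After 29 hours and 15 minutes it is 10:10 (Sep 28) in Kabul.
Shift by the zone difference: 10:10 − 3:30 = 06:40 on Sep 28 in Casablanca.

06:40 on September 28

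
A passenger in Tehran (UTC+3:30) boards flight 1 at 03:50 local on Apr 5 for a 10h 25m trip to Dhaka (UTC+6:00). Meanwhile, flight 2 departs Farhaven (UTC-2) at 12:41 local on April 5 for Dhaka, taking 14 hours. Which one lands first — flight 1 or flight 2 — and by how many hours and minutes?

Flight 1 in UTC: 03:50 − 3:30 = 00:20 on Apr 5.
+10 hours and 25 minutes → arrive 10:45 UTC on Apr 5.
Flight 2 in UTC: 12:41 + 2:00 = 14:41 on Apr 5.
+14 hours → arrive 04:41 UTC on Apr 6.
Flight 1 lands earlier by 17 hours 56 minutes.

the first, by 17 hours 56 minutes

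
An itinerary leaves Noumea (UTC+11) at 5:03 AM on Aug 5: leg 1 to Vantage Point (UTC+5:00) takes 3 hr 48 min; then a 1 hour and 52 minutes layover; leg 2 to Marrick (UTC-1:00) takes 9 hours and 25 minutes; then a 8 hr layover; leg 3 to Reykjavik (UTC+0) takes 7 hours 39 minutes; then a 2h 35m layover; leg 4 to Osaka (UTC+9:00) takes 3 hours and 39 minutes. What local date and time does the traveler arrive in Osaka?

4:01 PM on August 6

Convert departure to UTC: 5:03 AM − 11:00 = 6:03 PM UTC on Aug 4.
Add 3 hours and 48 minutes leg 1 → 9:51 PM UTC.
Add 1 hour 52 minutes layover in Vantage Point → 11:43 PM UTC.
Add 9 hours 25 minutes leg 2 → 9:08 AM UTC (Aug 5).
Add 8 hours layover in Marrick → 5:08 PM UTC.
Add 7 hours and 39 minutes leg 3 → 12:47 AM UTC (Aug 6).
Add 2 hours and 35 minutes layover in Reykjavik → 3:22 AM UTC.
Add 3 hours 39 minutes leg 4 → 7:01 AM UTC.
Osaka is UTC+9:00, so local arrival = 7:01 AM + 9:00 = 4:01 PM on Aug 6.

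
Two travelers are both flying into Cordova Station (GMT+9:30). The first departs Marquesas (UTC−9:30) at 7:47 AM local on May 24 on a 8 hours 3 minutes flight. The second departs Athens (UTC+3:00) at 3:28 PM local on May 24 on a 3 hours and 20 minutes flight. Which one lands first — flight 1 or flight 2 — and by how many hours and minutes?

Flight 1 in UTC: 7:47 AM + 9:30 = 5:17 PM on May 24.
+8 hours and 3 minutes → arrive 1:20 AM UTC on May 25.
Flight 2 in UTC: 3:28 PM − 3:00 = 12:28 PM on May 24.
+3 hours 20 minutes → arrive 3:48 PM UTC on May 24.
Flight 2 lands earlier by 9 hours 32 minutes.

the second, by 9 hours 32 minutes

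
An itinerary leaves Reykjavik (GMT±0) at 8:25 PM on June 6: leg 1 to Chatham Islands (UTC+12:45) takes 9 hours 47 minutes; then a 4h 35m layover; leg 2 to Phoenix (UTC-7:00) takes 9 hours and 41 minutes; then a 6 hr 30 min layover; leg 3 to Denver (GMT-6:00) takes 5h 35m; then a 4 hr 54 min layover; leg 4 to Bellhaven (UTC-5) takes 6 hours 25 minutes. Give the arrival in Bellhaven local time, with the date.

Reykjavik is at UTC+0, so departure is already 8:25 PM UTC on Jun 6.
Add 9 hours and 47 minutes leg 1 → 6:12 AM UTC (Jun 7).
Add 4 hours 35 minutes layover in Chatham Islands → 10:47 AM UTC.
Add 9 hours and 41 minutes leg 2 → 8:28 PM UTC.
Add 6 hours and 30 minutes layover in Phoenix → 2:58 AM UTC (Jun 8).
Add 5 hours and 35 minutes leg 3 → 8:33 AM UTC.
Add 4 hours and 54 minutes layover in Denver → 1:27 PM UTC.
Add 6 hours and 25 minutes leg 4 → 7:52 PM UTC.
Bellhaven is UTC−5:00, so local arrival = 7:52 PM − 5:00 = 2:52 PM on Jun 8.

2:52 PM on June 8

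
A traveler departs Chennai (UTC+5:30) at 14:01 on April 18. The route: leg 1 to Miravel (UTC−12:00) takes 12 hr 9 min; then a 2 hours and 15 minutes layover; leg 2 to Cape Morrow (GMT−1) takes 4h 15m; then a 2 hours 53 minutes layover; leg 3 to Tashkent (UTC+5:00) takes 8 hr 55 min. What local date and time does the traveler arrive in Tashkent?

Convert departure to UTC: 14:01 − 5:30 = 08:31 UTC on Apr 18.
Add 12 hours 9 minutes leg 1 → 20:40 UTC.
Add 2 hours and 15 minutes layover in Miravel → 22:55 UTC.
Add 4 hours and 15 minutes leg 2 → 03:10 UTC (Apr 19).
Add 2 hours and 53 minutes layover in Cape Morrow → 06:03 UTC.
Add 8 hours 55 minutes leg 3 → 14:58 UTC.
Tashkent is UTC+5:00, so local arrival = 14:58 + 5:00 = 19:58 on Apr 19.

19:58 on April 19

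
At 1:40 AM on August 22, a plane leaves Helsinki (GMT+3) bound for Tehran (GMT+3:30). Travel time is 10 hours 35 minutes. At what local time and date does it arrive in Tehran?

Convert departure to UTC: 1:40 AM − 3:00 = 10:40 PM UTC on Aug 21.
Add 10 hours 35 minutes travel time → 9:15 AM UTC (Aug 22).
Tehran is UTC+3:30, so local arrival = 9:15 AM + 3:30 = 12:45 PM on Aug 22.

12:45 PM on Aug 22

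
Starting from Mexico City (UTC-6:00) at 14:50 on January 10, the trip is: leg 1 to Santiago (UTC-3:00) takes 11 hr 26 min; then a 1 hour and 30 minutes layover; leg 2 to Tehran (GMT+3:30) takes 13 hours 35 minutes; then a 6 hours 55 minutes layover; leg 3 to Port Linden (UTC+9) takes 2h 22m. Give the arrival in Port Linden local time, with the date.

17:38 on January 12

Convert departure to UTC: 14:50 + 6:00 = 20:50 UTC on Jan 10.
Add 11 hours and 26 minutes leg 1 → 08:16 UTC (Jan 11).
Add 1 hour 30 minutes layover in Santiago → 09:46 UTC.
Add 13 hours 35 minutes leg 2 → 23:21 UTC.
Add 6 hours and 55 minutes layover in Tehran → 06:16 UTC (Jan 12).
Add 2 hours 22 minutes leg 3 → 08:38 UTC.
Port Linden is UTC+9:00, so local arrival = 08:38 + 9:00 = 17:38 on Jan 12.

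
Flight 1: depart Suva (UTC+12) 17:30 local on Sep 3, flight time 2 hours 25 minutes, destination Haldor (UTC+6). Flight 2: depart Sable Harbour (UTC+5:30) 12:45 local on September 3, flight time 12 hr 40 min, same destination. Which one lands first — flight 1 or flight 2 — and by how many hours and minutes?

Flight 1 in UTC: 17:30 − 12:00 = 05:30 on Sep 3.
+2 hours and 25 minutes → arrive 07:55 UTC on Sep 3.
Flight 2 in UTC: 12:45 − 5:30 = 07:15 on Sep 3.
+12 hours and 40 minutes → arrive 19:55 UTC on Sep 3.
Flight 1 lands earlier by 12 hours.

the first, by 12 hours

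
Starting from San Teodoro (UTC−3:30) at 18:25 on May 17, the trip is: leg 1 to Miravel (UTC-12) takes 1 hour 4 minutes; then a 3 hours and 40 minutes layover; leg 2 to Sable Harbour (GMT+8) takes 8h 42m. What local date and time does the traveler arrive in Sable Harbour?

19:21 on May 18

Convert departure to UTC: 18:25 + 3:30 = 21:55 UTC on May 17.
Add 1 hour and 4 minutes leg 1 → 22:59 UTC.
Add 3 hours 40 minutes layover in Miravel → 02:39 UTC (May 18).
Add 8 hours 42 minutes leg 2 → 11:21 UTC.
Sable Harbour is UTC+8:00, so local arrival = 11:21 + 8:00 = 19:21 on May 18.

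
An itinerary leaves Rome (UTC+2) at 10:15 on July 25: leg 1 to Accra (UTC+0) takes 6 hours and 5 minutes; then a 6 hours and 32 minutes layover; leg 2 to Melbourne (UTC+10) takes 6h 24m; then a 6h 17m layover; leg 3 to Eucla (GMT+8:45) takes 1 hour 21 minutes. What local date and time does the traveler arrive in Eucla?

Convert departure to UTC: 10:15 − 2:00 = 08:15 UTC on Jul 25.
Add 6 hours and 5 minutes leg 1 → 14:20 UTC.
Add 6 hours 32 minutes layover in Accra → 20:52 UTC.
Add 6 hours and 24 minutes leg 2 → 03:16 UTC (Jul 26).
Add 6 hours 17 minutes layover in Melbourne → 09:33 UTC.
Add 1 hour 21 minutes leg 3 → 10:54 UTC.
Eucla is UTC+8:45, so local arrival = 10:54 + 8:45 = 19:39 on Jul 26.

19:39 on July 26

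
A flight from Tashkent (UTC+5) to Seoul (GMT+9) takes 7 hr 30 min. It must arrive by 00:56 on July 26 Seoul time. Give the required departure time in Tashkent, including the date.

13:26 on July 25

Target arrival in UTC: 00:56 − 9:00 = 15:56 on Jul 25.
Subtract 7 hours 30 minutes → departure 08:26 UTC on Jul 25.
Tashkent is UTC+5:00: 08:26 + 5:00 = 13:26 on Jul 25.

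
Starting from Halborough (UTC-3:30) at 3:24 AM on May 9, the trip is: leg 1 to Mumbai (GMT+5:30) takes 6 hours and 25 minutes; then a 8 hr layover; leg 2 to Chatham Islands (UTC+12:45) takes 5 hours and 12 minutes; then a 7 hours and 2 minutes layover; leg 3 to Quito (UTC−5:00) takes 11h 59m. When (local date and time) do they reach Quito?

4:32 PM on May 10

Convert departure to UTC: 3:24 AM + 3:30 = 6:54 AM UTC on May 9.
Add 6 hours and 25 minutes leg 1 → 1:19 PM UTC.
Add 8 hours layover in Mumbai → 9:19 PM UTC.
Add 5 hours and 12 minutes leg 2 → 2:31 AM UTC (May 10).
Add 7 hours and 2 minutes layover in Chatham Islands → 9:33 AM UTC.
Add 11 hours and 59 minutes leg 3 → 9:32 PM UTC.
Quito is UTC−5:00, so local arrival = 9:32 PM − 5:00 = 4:32 PM on May 10.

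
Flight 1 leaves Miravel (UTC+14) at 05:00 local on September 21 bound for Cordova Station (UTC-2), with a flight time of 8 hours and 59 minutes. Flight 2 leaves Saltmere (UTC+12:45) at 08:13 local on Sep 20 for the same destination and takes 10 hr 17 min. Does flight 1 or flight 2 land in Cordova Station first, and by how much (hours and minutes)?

Flight 1 in UTC: 05:00 − 14:00 = 15:00 on Sep 20.
+8 hours and 59 minutes → arrive 23:59 UTC on Sep 20.
Flight 2 in UTC: 08:13 − 12:45 = 19:28 on Sep 19.
+10 hours and 17 minutes → arrive 05:45 UTC on Sep 20.
Flight 2 lands earlier by 18 hours 14 minutes.

the second, by 18 hours 14 minutes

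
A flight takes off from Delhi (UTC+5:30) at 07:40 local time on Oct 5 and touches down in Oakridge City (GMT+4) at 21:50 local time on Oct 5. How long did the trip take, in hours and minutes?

15 hours 40 minutes

Oakridge City is 1:30 behind Delhi.
Clock-face elapsed time (ignoring zones) is 14 hours 10 minutes.
Actual elapsed = 14 hours 10 minutes + 1:30 = 15 hours 40 minutes.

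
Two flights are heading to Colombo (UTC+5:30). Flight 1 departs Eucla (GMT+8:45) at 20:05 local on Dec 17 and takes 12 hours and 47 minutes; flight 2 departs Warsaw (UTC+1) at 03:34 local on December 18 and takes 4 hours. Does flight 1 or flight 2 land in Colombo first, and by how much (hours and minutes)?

the first, by 6 hours 27 minutes

Flight 1 in UTC: 20:05 − 8:45 = 11:20 on Dec 17.
+12 hours and 47 minutes → arrive 00:07 UTC on Dec 18.
Flight 2 in UTC: 03:34 − 1:00 = 02:34 on Dec 18.
+4 hours → arrive 06:34 UTC on Dec 18.
Flight 1 lands earlier by 6 hours 27 minutes.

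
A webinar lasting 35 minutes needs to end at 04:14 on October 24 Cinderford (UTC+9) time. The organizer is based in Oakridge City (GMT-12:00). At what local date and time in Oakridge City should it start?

Target end time in UTC: 04:14 − 9:00 = 19:14 on Oct 23.
Subtract 35 minutes → start 18:39 UTC on Oct 23.
Oakridge City is UTC−12:00: 18:39 − 12:00 = 06:39 on Oct 23.

06:39 on Oct 23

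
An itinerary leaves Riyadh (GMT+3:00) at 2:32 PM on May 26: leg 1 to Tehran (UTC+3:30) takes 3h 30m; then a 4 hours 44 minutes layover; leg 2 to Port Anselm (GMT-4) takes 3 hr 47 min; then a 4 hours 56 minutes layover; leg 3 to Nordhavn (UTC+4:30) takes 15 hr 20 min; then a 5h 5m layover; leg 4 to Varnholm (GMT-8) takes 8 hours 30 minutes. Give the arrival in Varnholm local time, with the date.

Convert departure to UTC: 2:32 PM − 3:00 = 11:32 AM UTC on May 26.
Add 3 hours 30 minutes leg 1 → 3:02 PM UTC.
Add 4 hours 44 minutes layover in Tehran → 7:46 PM UTC.
Add 3 hours 47 minutes leg 2 → 11:33 PM UTC.
Add 4 hours 56 minutes layover in Port Anselm → 4:29 AM UTC (May 27).
Add 15 hours and 20 minutes leg 3 → 7:49 PM UTC.
Add 5 hours and 5 minutes layover in Nordhavn → 12:54 AM UTC (May 28).
Add 8 hours and 30 minutes leg 4 → 9:24 AM UTC.
Varnholm is UTC−8:00, so local arrival = 9:24 AM − 8:00 = 1:24 AM on May 28.

1:24 AM on May 28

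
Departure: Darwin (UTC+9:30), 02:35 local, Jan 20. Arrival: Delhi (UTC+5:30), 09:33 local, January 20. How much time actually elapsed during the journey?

10 hours 58 minutes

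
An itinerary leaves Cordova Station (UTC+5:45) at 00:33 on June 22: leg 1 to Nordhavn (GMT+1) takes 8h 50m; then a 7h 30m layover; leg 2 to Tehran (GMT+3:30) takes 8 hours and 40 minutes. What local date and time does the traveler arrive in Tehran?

Convert departure to UTC: 00:33 − 5:45 = 18:48 UTC on Jun 21.
Add 8 hours and 50 minutes leg 1 → 03:38 UTC (Jun 22).
Add 7 hours and 30 minutes layover in Nordhavn → 11:08 UTC.
Add 8 hours and 40 minutes leg 2 → 19:48 UTC.
Tehran is UTC+3:30, so local arrival = 19:48 + 3:30 = 23:18 on Jun 22.

23:18 on June 22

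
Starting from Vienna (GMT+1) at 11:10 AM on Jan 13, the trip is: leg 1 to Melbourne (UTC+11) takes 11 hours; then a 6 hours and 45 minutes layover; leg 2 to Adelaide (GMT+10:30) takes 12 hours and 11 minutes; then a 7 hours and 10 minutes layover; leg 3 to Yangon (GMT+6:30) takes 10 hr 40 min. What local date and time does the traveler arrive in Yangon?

Convert departure to UTC: 11:10 AM − 1:00 = 10:10 AM UTC on Jan 13.
Add 11 hours leg 1 → 9:10 PM UTC.
Add 6 hours 45 minutes layover in Melbourne → 3:55 AM UTC (Jan 14).
Add 12 hours and 11 minutes leg 2 → 4:06 PM UTC.
Add 7 hours 10 minutes layover in Adelaide → 11:16 PM UTC.
Add 10 hours and 40 minutes leg 3 → 9:56 AM UTC (Jan 15).
Yangon is UTC+6:30, so local arrival = 9:56 AM + 6:30 = 4:26 PM on Jan 15.

4:26 PM on January 15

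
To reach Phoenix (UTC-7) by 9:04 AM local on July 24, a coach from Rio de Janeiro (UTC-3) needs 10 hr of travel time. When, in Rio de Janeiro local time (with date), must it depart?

3:04 AM on Jul 24

Target arrival in UTC: 9:04 AM + 7:00 = 4:04 PM on Jul 24.
Subtract 10 hours → departure 6:04 AM UTC on Jul 24.
Rio de Janeiro is UTC−3:00: 6:04 AM − 3:00 = 3:04 AM on Jul 24.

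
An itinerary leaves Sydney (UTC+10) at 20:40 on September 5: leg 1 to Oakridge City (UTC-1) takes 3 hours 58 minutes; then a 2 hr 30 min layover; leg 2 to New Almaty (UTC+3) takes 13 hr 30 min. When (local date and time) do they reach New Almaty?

09:38 on September 6

Convert departure to UTC: 20:40 − 10:00 = 10:40 UTC on Sep 5.
Add 3 hours 58 minutes leg 1 → 14:38 UTC.
Add 2 hours 30 minutes layover in Oakridge City → 17:08 UTC.
Add 13 hours 30 minutes leg 2 → 06:38 UTC (Sep 6).
New Almaty is UTC+3:00, so local arrival = 06:38 + 3:00 = 09:38 on Sep 6.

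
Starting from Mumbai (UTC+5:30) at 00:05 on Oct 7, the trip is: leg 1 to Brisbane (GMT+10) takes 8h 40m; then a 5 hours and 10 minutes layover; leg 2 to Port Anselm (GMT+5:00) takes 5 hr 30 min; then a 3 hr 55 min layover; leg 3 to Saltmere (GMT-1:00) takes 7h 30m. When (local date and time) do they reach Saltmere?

Convert departure to UTC: 00:05 − 5:30 = 18:35 UTC on Oct 6.
Add 8 hours 40 minutes leg 1 → 03:15 UTC (Oct 7).
Add 5 hours and 10 minutes layover in Brisbane → 08:25 UTC.
Add 5 hours 30 minutes leg 2 → 13:55 UTC.
Add 3 hours and 55 minutes layover in Port Anselm → 17:50 UTC.
Add 7 hours 30 minutes leg 3 → 01:20 UTC (Oct 8).
Saltmere is UTC−1:00, so local arrival = 01:20 − 1:00 = 00:20 on Oct 8.

00:20 on Oct 8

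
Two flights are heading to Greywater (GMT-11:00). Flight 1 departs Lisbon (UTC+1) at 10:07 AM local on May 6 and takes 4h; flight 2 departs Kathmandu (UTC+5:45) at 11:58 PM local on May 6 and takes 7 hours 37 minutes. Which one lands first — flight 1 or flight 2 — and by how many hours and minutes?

the first, by 12 hours 43 minutes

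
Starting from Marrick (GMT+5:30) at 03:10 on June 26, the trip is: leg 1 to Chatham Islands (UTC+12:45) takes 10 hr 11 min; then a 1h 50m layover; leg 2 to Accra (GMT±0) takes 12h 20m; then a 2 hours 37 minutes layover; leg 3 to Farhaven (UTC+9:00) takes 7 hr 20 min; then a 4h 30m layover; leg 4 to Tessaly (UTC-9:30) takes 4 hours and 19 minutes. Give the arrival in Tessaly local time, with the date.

Convert departure to UTC: 03:10 − 5:30 = 21:40 UTC on Jun 25.
Add 10 hours 11 minutes leg 1 → 07:51 UTC (Jun 26).
Add 1 hour and 50 minutes layover in Chatham Islands → 09:41 UTC.
Add 12 hours 20 minutes leg 2 → 22:01 UTC.
Add 2 hours and 37 minutes layover in Accra → 00:38 UTC (Jun 27).
Add 7 hours 20 minutes leg 3 → 07:58 UTC.
Add 4 hours and 30 minutes layover in Farhaven → 12:28 UTC.
Add 4 hours and 19 minutes leg 4 → 16:47 UTC.
Tessaly is UTC−9:30, so local arrival = 16:47 − 9:30 = 07:17 on Jun 27.

07:17 on June 27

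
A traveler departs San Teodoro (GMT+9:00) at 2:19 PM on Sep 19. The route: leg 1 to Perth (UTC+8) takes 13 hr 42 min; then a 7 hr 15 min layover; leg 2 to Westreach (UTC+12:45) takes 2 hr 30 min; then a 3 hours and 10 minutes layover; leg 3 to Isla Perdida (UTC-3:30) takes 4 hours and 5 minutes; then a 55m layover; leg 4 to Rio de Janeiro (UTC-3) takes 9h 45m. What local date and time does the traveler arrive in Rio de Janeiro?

Convert departure to UTC: 2:19 PM − 9:00 = 5:19 AM UTC on Sep 19.
Add 13 hours and 42 minutes leg 1 → 7:01 PM UTC.
Add 7 hours and 15 minutes layover in Perth → 2:16 AM UTC (Sep 20).
Add 2 hours 30 minutes leg 2 → 4:46 AM UTC.
Add 3 hours 10 minutes layover in Westreach → 7:56 AM UTC.
Add 4 hours 5 minutes leg 3 → 12:01 PM UTC.
Add 55 minutes layover in Isla Perdida → 12:56 PM UTC.
Add 9 hours 45 minutes leg 4 → 10:41 PM UTC.
Rio de Janeiro is UTC−3:00, so local arrival = 10:41 PM − 3:00 = 7:41 PM on Sep 20.

7:41 PM on September 20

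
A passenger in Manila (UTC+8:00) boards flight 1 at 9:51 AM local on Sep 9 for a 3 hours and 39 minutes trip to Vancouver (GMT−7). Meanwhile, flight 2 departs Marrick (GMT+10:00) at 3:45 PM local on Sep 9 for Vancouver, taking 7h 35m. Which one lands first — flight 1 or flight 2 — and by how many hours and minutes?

Flight 1 in UTC: 9:51 AM − 8:00 = 1:51 AM on Sep 9.
+3 hours and 39 minutes → arrive 5:30 AM UTC on Sep 9.
Flight 2 in UTC: 3:45 PM − 10:00 = 5:45 AM on Sep 9.
+7 hours 35 minutes → arrive 1:20 PM UTC on Sep 9.
Flight 1 lands earlier by 7 hours 50 minutes.

the first, by 7 hours 50 minutes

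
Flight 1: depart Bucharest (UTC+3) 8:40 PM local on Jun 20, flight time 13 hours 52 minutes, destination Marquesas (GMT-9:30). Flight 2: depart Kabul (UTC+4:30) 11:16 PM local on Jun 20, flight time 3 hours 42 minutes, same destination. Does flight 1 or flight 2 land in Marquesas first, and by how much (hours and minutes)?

the second, by 9 hours 4 minutes

Flight 1 in UTC: 8:40 PM − 3:00 = 5:40 PM on Jun 20.
+13 hours and 52 minutes → arrive 7:32 AM UTC on Jun 21.
Flight 2 in UTC: 11:16 PM − 4:30 = 6:46 PM on Jun 20.
+3 hours and 42 minutes → arrive 10:28 PM UTC on Jun 20.
Flight 2 lands earlier by 9 hours 4 minutes.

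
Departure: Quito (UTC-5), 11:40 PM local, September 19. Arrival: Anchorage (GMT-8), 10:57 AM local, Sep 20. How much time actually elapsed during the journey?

Anchorage is 3:00 behind Quito.
Clock-face elapsed time (ignoring zones) is 11 hours 17 minutes.
Actual elapsed = 11 hours 17 minutes + 3:00 = 14 hours 17 minutes.

14 hours 17 minutes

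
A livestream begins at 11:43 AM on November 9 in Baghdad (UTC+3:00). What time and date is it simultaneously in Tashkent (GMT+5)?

1:43 PM on November 9

In UTC: 11:43 AM − 3:00 = 8:43 AM on Nov 9.
Tashkent is UTC+5:00: 8:43 AM + 5:00 = 1:43 PM on Nov 9.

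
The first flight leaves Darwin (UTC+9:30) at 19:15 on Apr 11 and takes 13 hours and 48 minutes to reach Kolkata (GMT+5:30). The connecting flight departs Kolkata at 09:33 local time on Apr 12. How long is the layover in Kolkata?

4 hours 30 minutes

Convert departure to UTC: 19:15 − 9:30 = 09:45 UTC on Apr 11.
Add 13 hours 48 minutes flight time → 23:33 UTC.
Kolkata is UTC+5:30, so local arrival = 23:33 + 5:30 = 05:03 on Apr 12.
Layover = 09:33 − 05:03 = 4 hours 30 minutes.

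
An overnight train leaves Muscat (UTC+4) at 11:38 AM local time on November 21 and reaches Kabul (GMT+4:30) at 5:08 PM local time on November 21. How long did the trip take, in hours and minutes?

Departure in UTC: 11:38 AM − 4:00 = 7:38 AM on Nov 21.
Arrival in UTC: 5:08 PM − 4:30 = 12:38 PM on Nov 21.
Elapsed = 12:38 PM − 7:38 AM = 5 hours.

5 hours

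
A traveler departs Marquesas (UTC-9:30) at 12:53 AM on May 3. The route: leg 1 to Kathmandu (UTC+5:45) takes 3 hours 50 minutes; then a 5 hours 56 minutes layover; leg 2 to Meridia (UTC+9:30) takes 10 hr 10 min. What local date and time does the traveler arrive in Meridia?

Convert departure to UTC: 12:53 AM + 9:30 = 10:23 AM UTC on May 3.
Add 3 hours 50 minutes leg 1 → 2:13 PM UTC.
Add 5 hours 56 minutes layover in Kathmandu → 8:09 PM UTC.
Add 10 hours 10 minutes leg 2 → 6:19 AM UTC (May 4).
Meridia is UTC+9:30, so local arrival = 6:19 AM + 9:30 = 3:49 PM on May 4.

3:49 PM on May 4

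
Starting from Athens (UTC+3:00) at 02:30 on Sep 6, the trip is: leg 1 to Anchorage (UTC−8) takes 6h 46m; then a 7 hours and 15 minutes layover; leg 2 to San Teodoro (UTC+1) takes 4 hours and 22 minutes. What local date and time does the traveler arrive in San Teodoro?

Convert departure to UTC: 02:30 − 3:00 = 23:30 UTC on Sep 5.
Add 6 hours and 46 minutes leg 1 → 06:16 UTC (Sep 6).
Add 7 hours and 15 minutes layover in Anchorage → 13:31 UTC.
Add 4 hours and 22 minutes leg 2 → 17:53 UTC.
San Teodoro is UTC+1:00, so local arrival = 17:53 + 1:00 = 18:53 on Sep 6.

18:53 on September 6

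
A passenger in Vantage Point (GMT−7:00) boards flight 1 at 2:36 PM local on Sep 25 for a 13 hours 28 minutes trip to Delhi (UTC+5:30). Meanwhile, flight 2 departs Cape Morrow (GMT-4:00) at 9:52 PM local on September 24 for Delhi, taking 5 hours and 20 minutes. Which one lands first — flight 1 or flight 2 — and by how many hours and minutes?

the second, by 27 hours 52 minutes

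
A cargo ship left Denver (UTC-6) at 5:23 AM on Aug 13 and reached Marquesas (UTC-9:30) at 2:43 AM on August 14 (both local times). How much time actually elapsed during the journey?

Departure in UTC: 5:23 AM + 6:00 = 11:23 AM on Aug 13.
Arrival in UTC: 2:43 AM + 9:30 = 12:13 PM on Aug 14.
Elapsed = 12:13 PM − 11:23 AM (+1 day) = 24 hours 50 minutes.

24 hours 50 minutes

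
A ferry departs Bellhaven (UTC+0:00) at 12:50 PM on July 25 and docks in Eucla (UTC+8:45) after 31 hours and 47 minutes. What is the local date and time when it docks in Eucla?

5:22 AM on July 27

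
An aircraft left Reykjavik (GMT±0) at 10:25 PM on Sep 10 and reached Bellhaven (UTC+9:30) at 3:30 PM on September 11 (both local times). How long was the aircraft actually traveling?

7 hours 35 minutes

Departure is already UTC: 10:25 PM on Sep 10.
Arrival in UTC: 3:30 PM − 9:30 = 6:00 AM on Sep 11.
Elapsed = 6:00 AM − 10:25 PM (+1 day) = 7 hours 35 minutes.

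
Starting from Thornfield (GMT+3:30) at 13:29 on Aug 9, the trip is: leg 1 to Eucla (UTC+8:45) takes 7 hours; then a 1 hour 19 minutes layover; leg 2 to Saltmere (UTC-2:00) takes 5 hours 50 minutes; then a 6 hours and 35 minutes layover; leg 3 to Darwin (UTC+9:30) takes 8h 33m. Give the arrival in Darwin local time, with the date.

00:46 on August 11

Convert departure to UTC: 13:29 − 3:30 = 09:59 UTC on Aug 9.
Add 7 hours leg 1 → 16:59 UTC.
Add 1 hour 19 minutes layover in Eucla → 18:18 UTC.
Add 5 hours and 50 minutes leg 2 → 00:08 UTC (Aug 10).
Add 6 hours and 35 minutes layover in Saltmere → 06:43 UTC.
Add 8 hours and 33 minutes leg 3 → 15:16 UTC.
Darwin is UTC+9:30, so local arrival = 15:16 + 9:30 = 00:46 on Aug 11.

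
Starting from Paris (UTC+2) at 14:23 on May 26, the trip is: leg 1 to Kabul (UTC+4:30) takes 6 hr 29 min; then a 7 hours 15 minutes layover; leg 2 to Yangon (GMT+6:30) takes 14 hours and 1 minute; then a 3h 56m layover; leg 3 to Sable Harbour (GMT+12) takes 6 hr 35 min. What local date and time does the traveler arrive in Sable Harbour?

Convert departure to UTC: 14:23 − 2:00 = 12:23 UTC on May 26.
Add 6 hours 29 minutes leg 1 → 18:52 UTC.
Add 7 hours and 15 minutes layover in Kabul → 02:07 UTC (May 27).
Add 14 hours and 1 minute leg 2 → 16:08 UTC.
Add 3 hours 56 minutes layover in Yangon → 20:04 UTC.
Add 6 hours and 35 minutes leg 3 → 02:39 UTC (May 28).
Sable Harbour is UTC+12:00, so local arrival = 02:39 + 12:00 = 14:39 on May 28.

14:39 on May 28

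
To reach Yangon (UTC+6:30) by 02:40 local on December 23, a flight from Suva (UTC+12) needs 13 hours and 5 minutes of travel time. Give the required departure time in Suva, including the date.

19:05 on Dec 22

Target arrival in UTC: 02:40 − 6:30 = 20:10 on Dec 22.
Subtract 13 hours 5 minutes → departure 07:05 UTC on Dec 22.
Suva is UTC+12:00: 07:05 + 12:00 = 19:05 on Dec 22.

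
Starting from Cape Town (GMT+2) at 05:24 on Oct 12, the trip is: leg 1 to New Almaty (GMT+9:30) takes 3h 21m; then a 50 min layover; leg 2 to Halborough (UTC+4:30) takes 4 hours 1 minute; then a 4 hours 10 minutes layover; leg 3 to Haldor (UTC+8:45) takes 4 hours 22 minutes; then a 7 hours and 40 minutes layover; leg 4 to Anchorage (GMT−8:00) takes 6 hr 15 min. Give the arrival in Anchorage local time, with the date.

Convert departure to UTC: 05:24 − 2:00 = 03:24 UTC on Oct 12.
Add 3 hours and 21 minutes leg 1 → 06:45 UTC.
Add 50 minutes layover in New Almaty → 07:35 UTC.
Add 4 hours 1 minute leg 2 → 11:36 UTC.
Add 4 hours 10 minutes layover in Halborough → 15:46 UTC.
Add 4 hours 22 minutes leg 3 → 20:08 UTC.
Add 7 hours and 40 minutes layover in Haldor → 03:48 UTC (Oct 13).
Add 6 hours and 15 minutes leg 4 → 10:03 UTC.
Anchorage is UTC−8:00, so local arrival = 10:03 − 8:00 = 02:03 on Oct 13.

02:03 on October 13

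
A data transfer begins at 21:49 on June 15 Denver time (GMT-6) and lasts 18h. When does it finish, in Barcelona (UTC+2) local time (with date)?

Convert start to UTC: 21:49 + 6:00 = 03:49 UTC on Jun 16.
Add 18 hours duration → 21:49 UTC.
Barcelona is UTC+2:00, so local end time = 21:49 + 2:00 = 23:49 on Jun 16.

23:49 on Jun 16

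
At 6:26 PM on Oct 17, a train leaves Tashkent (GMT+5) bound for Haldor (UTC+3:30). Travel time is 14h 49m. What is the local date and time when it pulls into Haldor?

Convert departure to UTC: 6:26 PM − 5:00 = 1:26 PM UTC on Oct 17.
Add 14 hours and 49 minutes travel time → 4:15 AM UTC (Oct 18).
Haldor is UTC+3:30, so local arrival = 4:15 AM + 3:30 = 7:45 AM on Oct 18.

7:45 AM on October 18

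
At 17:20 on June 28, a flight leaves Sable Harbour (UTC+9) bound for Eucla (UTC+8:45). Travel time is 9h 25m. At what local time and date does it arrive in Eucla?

02:30 on June 29

Eucla is 0:15 behind Sable Harbour.
After 9 hours 25 minutes it is 02:45 (Jun 29) in Sable Harbour.
Shift by the zone difference: 02:45 − 0:15 = 02:30 on Jun 29 in Eucla.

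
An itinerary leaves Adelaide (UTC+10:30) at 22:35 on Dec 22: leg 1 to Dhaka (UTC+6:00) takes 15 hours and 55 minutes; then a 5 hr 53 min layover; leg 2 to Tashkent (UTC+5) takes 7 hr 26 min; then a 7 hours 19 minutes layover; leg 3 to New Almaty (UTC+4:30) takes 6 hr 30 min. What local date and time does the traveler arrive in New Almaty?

Convert departure to UTC: 22:35 − 10:30 = 12:05 UTC on Dec 22.
Add 15 hours and 55 minutes leg 1 → 04:00 UTC (Dec 23).
Add 5 hours 53 minutes layover in Dhaka → 09:53 UTC.
Add 7 hours 26 minutes leg 2 → 17:19 UTC.
Add 7 hours and 19 minutes layover in Tashkent → 00:38 UTC (Dec 24).
Add 6 hours 30 minutes leg 3 → 07:08 UTC.
New Almaty is UTC+4:30, so local arrival = 07:08 + 4:30 = 11:38 on Dec 24.

11:38 on Dec 24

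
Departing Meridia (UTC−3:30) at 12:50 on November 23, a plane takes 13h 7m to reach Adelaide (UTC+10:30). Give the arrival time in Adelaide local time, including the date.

Convert departure to UTC: 12:50 + 3:30 = 16:20 UTC on Nov 23.
Add 13 hours and 7 minutes travel time → 05:27 UTC (Nov 24).
Adelaide is UTC+10:30, so local arrival = 05:27 + 10:30 = 15:57 on Nov 24.

15:57 on November 24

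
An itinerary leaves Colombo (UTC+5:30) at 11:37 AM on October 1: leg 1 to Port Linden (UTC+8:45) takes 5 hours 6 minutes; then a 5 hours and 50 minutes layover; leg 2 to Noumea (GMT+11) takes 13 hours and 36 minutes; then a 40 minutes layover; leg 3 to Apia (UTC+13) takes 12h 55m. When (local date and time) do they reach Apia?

Convert departure to UTC: 11:37 AM − 5:30 = 6:07 AM UTC on Oct 1.
Add 5 hours 6 minutes leg 1 → 11:13 AM UTC.
Add 5 hours 50 minutes layover in Port Linden → 5:03 PM UTC.
Add 13 hours and 36 minutes leg 2 → 6:39 AM UTC (Oct 2).
Add 40 minutes layover in Noumea → 7:19 AM UTC.
Add 12 hours 55 minutes leg 3 → 8:14 PM UTC.
Apia is UTC+13:00, so local arrival = 8:14 PM + 13:00 = 9:14 AM on Oct 3.

9:14 AM on October 3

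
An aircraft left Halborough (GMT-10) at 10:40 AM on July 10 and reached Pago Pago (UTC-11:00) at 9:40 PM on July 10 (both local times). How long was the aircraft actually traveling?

Departure in UTC: 10:40 AM + 10:00 = 8:40 PM on Jul 10.
Arrival in UTC: 9:40 PM + 11:00 = 8:40 AM on Jul 11.
Elapsed = 8:40 AM − 8:40 PM (+1 day) = 12 hours.

12 hours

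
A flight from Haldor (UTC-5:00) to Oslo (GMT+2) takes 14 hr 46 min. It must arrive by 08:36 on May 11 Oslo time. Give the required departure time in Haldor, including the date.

Target arrival in UTC: 08:36 − 2:00 = 06:36 on May 11.
Subtract 14 hours 46 minutes → departure 15:50 UTC on May 10.
Haldor is UTC−5:00: 15:50 − 5:00 = 10:50 on May 10.

10:50 on May 10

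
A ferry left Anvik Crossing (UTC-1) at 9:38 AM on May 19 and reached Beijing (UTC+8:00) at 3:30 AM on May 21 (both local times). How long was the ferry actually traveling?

32 hours 52 minutes

Beijing is 9:00 ahead of Anvik Crossing.
Clock-face elapsed time (ignoring zones) is 41 hours 52 minutes.
Actual elapsed = 41 hours 52 minutes − 9:00 = 32 hours 52 minutes.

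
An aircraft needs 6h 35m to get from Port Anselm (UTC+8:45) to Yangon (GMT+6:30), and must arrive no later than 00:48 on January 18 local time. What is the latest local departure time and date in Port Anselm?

Target arrival in UTC: 00:48 − 6:30 = 18:18 on Jan 17.
Subtract 6 hours and 35 minutes → departure 11:43 UTC on Jan 17.
Port Anselm is UTC+8:45: 11:43 + 8:45 = 20:28 on Jan 17.

20:28 on January 17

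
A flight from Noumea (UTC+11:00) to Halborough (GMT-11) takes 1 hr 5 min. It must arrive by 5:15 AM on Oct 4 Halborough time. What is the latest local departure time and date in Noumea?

Target arrival in UTC: 5:15 AM + 11:00 = 4:15 PM on Oct 4.
Subtract 1 hour and 5 minutes → departure 3:10 PM UTC on Oct 4.
Noumea is UTC+11:00: 3:10 PM + 11:00 = 2:10 AM on Oct 5.

2:10 AM on Oct 5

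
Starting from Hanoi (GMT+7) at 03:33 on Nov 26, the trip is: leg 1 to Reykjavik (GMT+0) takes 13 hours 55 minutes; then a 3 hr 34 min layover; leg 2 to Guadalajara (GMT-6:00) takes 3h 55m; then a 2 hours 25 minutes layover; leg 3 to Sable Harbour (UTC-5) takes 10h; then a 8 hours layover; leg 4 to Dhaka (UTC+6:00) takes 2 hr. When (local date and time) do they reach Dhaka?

Convert departure to UTC: 03:33 − 7:00 = 20:33 UTC on Nov 25.
Add 13 hours and 55 minutes leg 1 → 10:28 UTC (Nov 26).
Add 3 hours 34 minutes layover in Reykjavik → 14:02 UTC.
Add 3 hours 55 minutes leg 2 → 17:57 UTC.
Add 2 hours 25 minutes layover in Guadalajara → 20:22 UTC.
Add 10 hours leg 3 → 06:22 UTC (Nov 27).
Add 8 hours layover in Sable Harbour → 14:22 UTC.
Add 2 hours leg 4 → 16:22 UTC.
Dhaka is UTC+6:00, so local arrival = 16:22 + 6:00 = 22:22 on Nov 27.

22:22 on November 27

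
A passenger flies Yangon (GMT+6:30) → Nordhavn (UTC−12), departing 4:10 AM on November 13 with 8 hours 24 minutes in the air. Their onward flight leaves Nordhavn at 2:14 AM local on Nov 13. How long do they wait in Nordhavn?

8 hours 10 minutes

Convert departure to UTC: 4:10 AM − 6:30 = 9:40 PM UTC on Nov 12.
Add 8 hours 24 minutes flight time → 6:04 AM UTC (Nov 13).
Nordhavn is UTC−12:00, so local arrival = 6:04 AM − 12:00 = 6:04 PM on Nov 12.
Layover = 2:14 AM − 6:04 PM (+1 day) = 8 hours 10 minutes.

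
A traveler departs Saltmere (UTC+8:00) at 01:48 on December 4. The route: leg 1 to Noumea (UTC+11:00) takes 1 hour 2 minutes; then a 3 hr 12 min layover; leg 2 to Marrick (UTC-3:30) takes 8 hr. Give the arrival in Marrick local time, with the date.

02:32 on December 4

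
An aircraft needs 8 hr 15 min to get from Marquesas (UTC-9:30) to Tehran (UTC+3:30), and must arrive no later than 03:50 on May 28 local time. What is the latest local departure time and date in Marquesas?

06:35 on May 27

Target arrival in UTC: 03:50 − 3:30 = 00:20 on May 28.
Subtract 8 hours and 15 minutes → departure 16:05 UTC on May 27.
Marquesas is UTC−9:30: 16:05 − 9:30 = 06:35 on May 27.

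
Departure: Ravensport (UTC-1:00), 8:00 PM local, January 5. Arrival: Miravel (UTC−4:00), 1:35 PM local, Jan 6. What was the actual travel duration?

20 hours 35 minutes

Departure in UTC: 8:00 PM + 1:00 = 9:00 PM on Jan 5.
Arrival in UTC: 1:35 PM + 4:00 = 5:35 PM on Jan 6.
Elapsed = 5:35 PM − 9:00 PM (+1 day) = 20 hours 35 minutes.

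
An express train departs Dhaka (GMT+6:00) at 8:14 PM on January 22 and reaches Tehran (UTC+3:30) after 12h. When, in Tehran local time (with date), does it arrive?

5:44 AM on Jan 23

Convert departure to UTC: 8:14 PM − 6:00 = 2:14 PM UTC on Jan 22.
Add 12 hours travel time → 2:14 AM UTC (Jan 23).
Tehran is UTC+3:30, so local arrival = 2:14 AM + 3:30 = 5:44 AM on Jan 23.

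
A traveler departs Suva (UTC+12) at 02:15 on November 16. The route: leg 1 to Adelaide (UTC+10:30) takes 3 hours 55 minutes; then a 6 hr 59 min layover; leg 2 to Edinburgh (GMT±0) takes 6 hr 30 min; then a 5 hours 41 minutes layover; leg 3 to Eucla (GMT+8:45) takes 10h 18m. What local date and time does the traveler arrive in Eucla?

08:23 on November 17

Convert departure to UTC: 02:15 − 12:00 = 14:15 UTC on Nov 15.
Add 3 hours 55 minutes leg 1 → 18:10 UTC.
Add 6 hours and 59 minutes layover in Adelaide → 01:09 UTC (Nov 16).
Add 6 hours and 30 minutes leg 2 → 07:39 UTC.
Add 5 hours 41 minutes layover in Edinburgh → 13:20 UTC.
Add 10 hours and 18 minutes leg 3 → 23:38 UTC.
Eucla is UTC+8:45, so local arrival = 23:38 + 8:45 = 08:23 on Nov 17.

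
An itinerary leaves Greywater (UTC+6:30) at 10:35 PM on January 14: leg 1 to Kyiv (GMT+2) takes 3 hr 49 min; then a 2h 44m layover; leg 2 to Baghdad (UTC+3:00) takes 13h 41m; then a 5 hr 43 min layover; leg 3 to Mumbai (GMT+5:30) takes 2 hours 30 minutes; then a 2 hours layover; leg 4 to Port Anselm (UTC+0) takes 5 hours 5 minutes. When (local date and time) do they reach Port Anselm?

3:37 AM on Jan 16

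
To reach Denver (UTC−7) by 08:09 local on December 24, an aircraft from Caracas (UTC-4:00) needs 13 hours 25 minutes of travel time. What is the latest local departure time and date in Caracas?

21:44 on December 23

Target arrival in UTC: 08:09 + 7:00 = 15:09 on Dec 24.
Subtract 13 hours 25 minutes → departure 01:44 UTC on Dec 24.
Caracas is UTC−4:00: 01:44 − 4:00 = 21:44 on Dec 23.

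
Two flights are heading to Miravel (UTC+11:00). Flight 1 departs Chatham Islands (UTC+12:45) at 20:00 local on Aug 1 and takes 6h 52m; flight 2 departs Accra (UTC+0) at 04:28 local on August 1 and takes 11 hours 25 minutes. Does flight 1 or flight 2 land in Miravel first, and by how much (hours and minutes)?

the first, by 1 hour 46 minutes

Flight 1 in UTC: 20:00 − 12:45 = 07:15 on Aug 1.
+6 hours 52 minutes → arrive 14:07 UTC on Aug 1.
Flight 2 departs at 04:28 UTC (Aug 1).
+11 hours and 25 minutes → arrive 15:53 UTC on Aug 1.
Flight 1 lands earlier by 1 hour 46 minutes.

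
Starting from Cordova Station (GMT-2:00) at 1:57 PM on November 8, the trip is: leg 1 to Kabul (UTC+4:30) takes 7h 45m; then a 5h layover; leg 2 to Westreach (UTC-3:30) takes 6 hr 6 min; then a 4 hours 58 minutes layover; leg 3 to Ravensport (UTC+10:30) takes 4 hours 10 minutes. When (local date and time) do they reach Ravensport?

Convert departure to UTC: 1:57 PM + 2:00 = 3:57 PM UTC on Nov 8.
Add 7 hours 45 minutes leg 1 → 11:42 PM UTC.
Add 5 hours layover in Kabul → 4:42 AM UTC (Nov 9).
Add 6 hours 6 minutes leg 2 → 10:48 AM UTC.
Add 4 hours 58 minutes layover in Westreach → 3:46 PM UTC.
Add 4 hours and 10 minutes leg 3 → 7:56 PM UTC.
Ravensport is UTC+10:30, so local arrival = 7:56 PM + 10:30 = 6:26 AM on Nov 10.

6:26 AM on November 10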